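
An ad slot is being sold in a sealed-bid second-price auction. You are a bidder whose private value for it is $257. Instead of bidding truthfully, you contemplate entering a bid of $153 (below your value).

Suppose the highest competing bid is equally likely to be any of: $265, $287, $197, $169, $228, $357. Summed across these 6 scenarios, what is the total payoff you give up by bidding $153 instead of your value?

$177

The deviation costs you only when the competing bid falls strictly between $153 and $257; elsewhere both bids give the same outcome.
$265: outcomes coincide → loss $0.
$287: outcomes coincide → loss $0.
$197: truthful payoff $60, deviation payoff $0 → loss $60.
$169: truthful payoff $88, deviation payoff $0 → loss $88.
$228: truthful payoff $29, deviation payoff $0 → loss $29.
$357: outcomes coincide → loss $0.
Total loss = $60 + $88 + $29 = $177.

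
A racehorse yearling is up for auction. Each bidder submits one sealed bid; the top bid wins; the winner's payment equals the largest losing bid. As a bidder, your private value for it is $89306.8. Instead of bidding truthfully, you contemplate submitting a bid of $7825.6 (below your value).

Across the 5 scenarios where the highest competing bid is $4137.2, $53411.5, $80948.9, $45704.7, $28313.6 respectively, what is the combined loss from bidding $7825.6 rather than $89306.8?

The deviation costs you only when the competing bid falls strictly between $7825.6 and $89306.8; elsewhere both bids give the same outcome.
$4137.2: outcomes coincide → loss $0.
$53411.5: truthful payoff $35895.3, deviation payoff $0 → loss $35895.3.
$80948.9: truthful payoff $8357.9, deviation payoff $0 → loss $8357.9.
$45704.7: truthful payoff $43602.1, deviation payoff $0 → loss $43602.1.
$28313.6: truthful payoff $60993.2, deviation payoff $0 → loss $60993.2.
Total loss = $35895.3 + $8357.9 + $43602.1 + $60993.2 = $148848.5.

$148848.5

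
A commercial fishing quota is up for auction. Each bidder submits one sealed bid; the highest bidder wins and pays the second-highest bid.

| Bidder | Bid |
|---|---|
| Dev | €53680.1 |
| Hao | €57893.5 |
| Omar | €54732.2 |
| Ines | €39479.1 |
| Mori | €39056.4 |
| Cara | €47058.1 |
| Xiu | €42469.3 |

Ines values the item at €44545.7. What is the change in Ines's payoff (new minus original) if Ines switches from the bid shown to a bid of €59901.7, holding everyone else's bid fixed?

−€13347.8

The highest bid among the other bidders is €57893.5; Ines's bid doesn't change that.
Original bid €39479.1: Ines is not highest (top rival bid is €57893.5); payoff €0.
Alternative bid €59901.7: Ines is highest, pays the top rival bid €57893.5; payoff €44545.7 − €57893.5 = −€13347.8.
Change in payoff = −€13347.8 − (€0) = −€13347.8.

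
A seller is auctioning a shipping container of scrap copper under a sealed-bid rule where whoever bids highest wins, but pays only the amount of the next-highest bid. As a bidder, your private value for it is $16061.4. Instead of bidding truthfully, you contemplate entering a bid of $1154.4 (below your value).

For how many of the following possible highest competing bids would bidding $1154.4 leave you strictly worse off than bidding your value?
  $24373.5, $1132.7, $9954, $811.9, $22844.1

1

The deviation hurts exactly when the highest competing bid lies strictly between $1154.4 and $16061.4 — underbidding then forfeits a profitable win.
$24373.5: above both → same outcome either way.
$1132.7: below both → same outcome either way.
$9954: inside the interval → strictly worse (loss $6107.4).
$811.9: below both → same outcome either way.
$22844.1: above both → same outcome either way.
Count: 1.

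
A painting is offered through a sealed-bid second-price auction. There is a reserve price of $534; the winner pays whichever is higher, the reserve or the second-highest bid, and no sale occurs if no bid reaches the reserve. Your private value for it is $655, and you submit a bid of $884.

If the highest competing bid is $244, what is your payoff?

$121

Your bid $884 is the highest and exceeds the reserve.
Price = max(second-highest bid, reserve) = max($244, $534) = $534.
Payoff = $655 − $534 = $121.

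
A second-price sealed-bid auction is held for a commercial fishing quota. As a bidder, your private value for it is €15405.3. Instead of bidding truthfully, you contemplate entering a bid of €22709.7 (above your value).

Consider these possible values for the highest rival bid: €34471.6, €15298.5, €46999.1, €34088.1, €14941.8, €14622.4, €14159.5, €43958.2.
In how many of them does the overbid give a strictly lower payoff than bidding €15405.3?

0

The deviation hurts exactly when the highest competing bid lies strictly between €15405.3 and €22709.7 — overbidding then wins at a price above your value.
€34471.6: above both → same outcome either way.
€15298.5: below both → same outcome either way.
€46999.1: above both → same outcome either way.
€34088.1: above both → same outcome either way.
€14941.8: below both → same outcome either way.
€14622.4: below both → same outcome either way.
€14159.5: below both → same outcome either way.
€43958.2: above both → same outcome either way.
Count: 0.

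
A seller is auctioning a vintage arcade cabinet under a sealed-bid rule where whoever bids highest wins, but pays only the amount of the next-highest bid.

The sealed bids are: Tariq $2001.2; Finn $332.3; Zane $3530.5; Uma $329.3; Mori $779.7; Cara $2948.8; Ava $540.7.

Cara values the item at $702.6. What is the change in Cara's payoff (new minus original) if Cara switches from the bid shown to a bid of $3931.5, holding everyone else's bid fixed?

−$2827.9

The highest bid among the other bidders is $3530.5; Cara's bid doesn't change that.
Original bid $2948.8: Cara is not highest (top rival bid is $3530.5); payoff $0.
Alternative bid $3931.5: Cara is highest, pays the top rival bid $3530.5; payoff $702.6 − $3530.5 = −$2827.9.
Change in payoff = −$2827.9 − ($0) = −$2827.9.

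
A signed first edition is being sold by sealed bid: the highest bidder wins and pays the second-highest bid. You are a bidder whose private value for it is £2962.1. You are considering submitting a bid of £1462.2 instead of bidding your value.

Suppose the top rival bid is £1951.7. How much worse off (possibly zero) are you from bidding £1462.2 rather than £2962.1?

Bidding your value £2962.1: you win (since £2962.1 > £1951.7) and pay £1951.7. Payoff £1010.4.
Bidding £1462.2: you lose. Payoff £0.
The competing bid £1951.7 lies between your shaded bid and your value, so underbidding forfeits an item you could have won at a profitable price.
Loss from deviating = £1010.4 − (£0) = £1010.4.

£1010.4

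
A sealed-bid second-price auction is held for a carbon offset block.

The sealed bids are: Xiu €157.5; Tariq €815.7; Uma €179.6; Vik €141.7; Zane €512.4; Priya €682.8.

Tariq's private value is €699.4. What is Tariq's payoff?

€16.6

Highest bid: Tariq at €815.7, so Tariq wins.
Second-highest bid: Priya at €682.8 — that is the price the winner pays.
Tariq's payoff = value − price = €699.4 − €682.8 = €16.6.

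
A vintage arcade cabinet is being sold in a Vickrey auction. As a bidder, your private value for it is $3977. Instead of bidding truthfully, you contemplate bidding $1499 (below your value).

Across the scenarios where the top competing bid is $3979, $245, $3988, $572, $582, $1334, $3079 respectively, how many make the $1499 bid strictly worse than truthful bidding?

1

The deviation hurts exactly when the highest competing bid lies strictly between $1499 and $3977 — underbidding then forfeits a profitable win.
$3979: above both → same outcome either way.
$245: below both → same outcome either way.
$3988: above both → same outcome either way.
$572: below both → same outcome either way.
$582: below both → same outcome either way.
$1334: below both → same outcome either way.
$3079: inside the interval → strictly worse (loss $898).
Count: 1.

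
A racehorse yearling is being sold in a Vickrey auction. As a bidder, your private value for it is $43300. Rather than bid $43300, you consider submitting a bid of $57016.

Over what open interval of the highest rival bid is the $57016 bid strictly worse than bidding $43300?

($43300, $57016)

If the competing bid is below $43300, both bids win at the same price — no difference.
If it is above $57016, both bids lose — no difference.
If it lies strictly between $43300 and $57016, bidding your value loses (payoff 0) while bidding $57016 wins at a price above your value (payoff negative).
So the deviation strictly hurts on the open interval ($43300, $57016).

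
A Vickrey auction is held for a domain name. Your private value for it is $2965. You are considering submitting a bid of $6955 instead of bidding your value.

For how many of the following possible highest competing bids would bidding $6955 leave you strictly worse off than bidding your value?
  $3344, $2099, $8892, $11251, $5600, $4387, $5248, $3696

5

The deviation hurts exactly when the highest competing bid lies strictly between $2965 and $6955 — overbidding then wins at a price above your value.
$3344: inside the interval → strictly worse (loss $379).
$2099: below both → same outcome either way.
$8892: above both → same outcome either way.
$11251: above both → same outcome either way.
$5600: inside the interval → strictly worse (loss $2635).
$4387: inside the interval → strictly worse (loss $1422).
$5248: inside the interval → strictly worse (loss $2283).
$3696: inside the interval → strictly worse (loss $731).
Count: 5.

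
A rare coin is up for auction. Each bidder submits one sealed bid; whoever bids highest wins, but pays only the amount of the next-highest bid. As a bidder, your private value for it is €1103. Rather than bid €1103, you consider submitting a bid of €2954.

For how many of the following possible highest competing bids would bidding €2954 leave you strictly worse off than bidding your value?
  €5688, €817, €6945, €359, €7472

0

The deviation hurts exactly when the highest competing bid lies strictly between €1103 and €2954 — overbidding then wins at a price above your value.
€5688: above both → same outcome either way.
€817: below both → same outcome either way.
€6945: above both → same outcome either way.
€359: below both → same outcome either way.
€7472: above both → same outcome either way.
Count: 0.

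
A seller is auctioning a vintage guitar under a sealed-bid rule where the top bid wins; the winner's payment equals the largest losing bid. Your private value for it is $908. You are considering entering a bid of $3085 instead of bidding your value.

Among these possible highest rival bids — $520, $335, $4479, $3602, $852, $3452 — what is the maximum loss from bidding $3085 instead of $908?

$0

$520: same outcome either way → loss $0.
$335: same outcome either way → loss $0.
$4479: same outcome either way → loss $0.
$3602: same outcome either way → loss $0.
$852: same outcome either way → loss $0.
$3452: same outcome either way → loss $0.
Maximum loss: $0.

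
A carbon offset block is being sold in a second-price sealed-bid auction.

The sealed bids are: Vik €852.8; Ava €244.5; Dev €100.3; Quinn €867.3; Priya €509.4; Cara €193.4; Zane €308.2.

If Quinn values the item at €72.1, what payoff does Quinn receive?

Highest bid: Quinn at €867.3, so Quinn wins.
Second-highest bid: Vik at €852.8 — that is the price the winner pays.
Quinn's payoff = value − price = €72.1 − €852.8 = −€780.7.

−€780.7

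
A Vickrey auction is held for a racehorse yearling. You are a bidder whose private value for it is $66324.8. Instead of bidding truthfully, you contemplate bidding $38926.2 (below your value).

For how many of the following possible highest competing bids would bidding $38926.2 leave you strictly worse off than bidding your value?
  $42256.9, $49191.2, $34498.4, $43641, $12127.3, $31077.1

3

The deviation hurts exactly when the highest competing bid lies strictly between $38926.2 and $66324.8 — underbidding then forfeits a profitable win.
$42256.9: inside the interval → strictly worse (loss $24067.9).
$49191.2: inside the interval → strictly worse (loss $17133.6).
$34498.4: below both → same outcome either way.
$43641: inside the interval → strictly worse (loss $22683.8).
$12127.3: below both → same outcome either way.
$31077.1: below both → same outcome either way.
Count: 3.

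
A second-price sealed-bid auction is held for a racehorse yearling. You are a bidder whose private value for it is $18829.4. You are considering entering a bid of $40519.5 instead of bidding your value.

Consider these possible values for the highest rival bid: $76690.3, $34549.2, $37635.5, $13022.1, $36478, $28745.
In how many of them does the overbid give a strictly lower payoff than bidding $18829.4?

The deviation hurts exactly when the highest competing bid lies strictly between $18829.4 and $40519.5 — overbidding then wins at a price above your value.
$76690.3: above both → same outcome either way.
$34549.2: inside the interval → strictly worse (loss $15719.8).
$37635.5: inside the interval → strictly worse (loss $18806.1).
$13022.1: below both → same outcome either way.
$36478: inside the interval → strictly worse (loss $17648.6).
$28745: inside the interval → strictly worse (loss $9915.6).
Count: 4.

4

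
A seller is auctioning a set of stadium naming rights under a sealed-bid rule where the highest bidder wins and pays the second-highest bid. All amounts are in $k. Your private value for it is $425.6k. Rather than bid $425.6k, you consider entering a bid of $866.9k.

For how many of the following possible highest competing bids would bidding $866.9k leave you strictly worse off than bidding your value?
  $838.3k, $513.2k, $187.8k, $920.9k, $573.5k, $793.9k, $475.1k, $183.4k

The deviation hurts exactly when the highest competing bid lies strictly between $425.6k and $866.9k — overbidding then wins at a price above your value.
$838.3k: inside the interval → strictly worse (loss $412.7k).
$513.2k: inside the interval → strictly worse (loss $87.6k).
$187.8k: below both → same outcome either way.
$920.9k: above both → same outcome either way.
$573.5k: inside the interval → strictly worse (loss $147.9k).
$793.9k: inside the interval → strictly worse (loss $368.3k).
$475.1k: inside the interval → strictly worse (loss $49.5k).
$183.4k: below both → same outcome either way.
Count: 5.

5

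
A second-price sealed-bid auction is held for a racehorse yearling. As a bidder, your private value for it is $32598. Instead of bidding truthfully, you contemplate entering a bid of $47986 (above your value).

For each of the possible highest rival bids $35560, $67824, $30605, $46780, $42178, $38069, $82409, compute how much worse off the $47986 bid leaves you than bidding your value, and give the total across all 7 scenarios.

The deviation costs you only when the competing bid falls strictly between $32598 and $47986; elsewhere both bids give the same outcome.
$35560: truthful payoff $0, deviation payoff −$2962 → loss $2962.
$67824: outcomes coincide → loss $0.
$30605: outcomes coincide → loss $0.
$46780: truthful payoff $0, deviation payoff −$14182 → loss $14182.
$42178: truthful payoff $0, deviation payoff −$9580 → loss $9580.
$38069: truthful payoff $0, deviation payoff −$5471 → loss $5471.
$82409: outcomes coincide → loss $0.
Total loss = $2962 + $14182 + $9580 + $5471 = $32195.
In a second-price auction your bid sets only whether you win, not what you pay, so bidding your true value is weakly dominant.

$32195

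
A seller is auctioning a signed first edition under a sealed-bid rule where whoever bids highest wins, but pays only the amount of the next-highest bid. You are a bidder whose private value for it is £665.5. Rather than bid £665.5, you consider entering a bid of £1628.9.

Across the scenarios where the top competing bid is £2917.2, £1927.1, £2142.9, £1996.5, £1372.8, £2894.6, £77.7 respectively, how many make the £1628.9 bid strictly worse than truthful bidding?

1

The deviation hurts exactly when the highest competing bid lies strictly between £665.5 and £1628.9 — overbidding then wins at a price above your value.
£2917.2: above both → same outcome either way.
£1927.1: above both → same outcome either way.
£2142.9: above both → same outcome either way.
£1996.5: above both → same outcome either way.
£1372.8: inside the interval → strictly worse (loss £707.3).
£2894.6: above both → same outcome either way.
£77.7: below both → same outcome either way.
Count: 1.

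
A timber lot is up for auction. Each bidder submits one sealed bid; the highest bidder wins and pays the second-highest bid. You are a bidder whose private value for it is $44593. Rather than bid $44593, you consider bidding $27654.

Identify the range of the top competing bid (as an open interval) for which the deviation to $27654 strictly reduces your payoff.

If the competing bid is below $27654, both bids win at the same price — no difference.
If it is above $44593, both bids lose — no difference.
If it lies strictly between $27654 and $44593, bidding your value wins at a price below your value (positive payoff) while bidding $27654 loses (payoff 0).
So the deviation strictly hurts on the open interval ($27654, $44593).

($27654, $44593)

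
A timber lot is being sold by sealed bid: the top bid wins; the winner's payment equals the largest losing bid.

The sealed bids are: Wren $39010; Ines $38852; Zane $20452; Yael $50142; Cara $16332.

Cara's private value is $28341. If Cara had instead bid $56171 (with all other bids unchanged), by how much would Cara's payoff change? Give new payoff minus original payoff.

The highest bid among the other bidders is $50142; Cara's bid doesn't change that.
Original bid $16332: Cara is not highest (top rival bid is $50142); payoff $0.
Alternative bid $56171: Cara is highest, pays the top rival bid $50142; payoff $28341 − $50142 = −$21801.
Change in payoff = −$21801 − ($0) = −$21801.

−$21801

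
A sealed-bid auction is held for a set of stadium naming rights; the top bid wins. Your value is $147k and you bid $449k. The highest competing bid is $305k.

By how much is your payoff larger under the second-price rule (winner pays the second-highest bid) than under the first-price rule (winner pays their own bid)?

You have the highest bid, so you win under either rule.
Second-price: pay $305k → payoff −$158k.
First-price: pay your own bid $449k → payoff −$302k.
Difference = −$158k − (−$302k) = $144k.

$144k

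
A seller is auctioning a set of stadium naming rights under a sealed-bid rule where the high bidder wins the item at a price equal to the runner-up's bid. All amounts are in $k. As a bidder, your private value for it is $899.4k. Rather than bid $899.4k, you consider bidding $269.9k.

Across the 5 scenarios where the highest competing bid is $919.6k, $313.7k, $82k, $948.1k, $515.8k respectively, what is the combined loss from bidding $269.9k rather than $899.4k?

The deviation costs you only when the competing bid falls strictly between $269.9k and $899.4k; elsewhere both bids give the same outcome.
$919.6k: outcomes coincide → loss $0k.
$313.7k: truthful payoff $585.7k, deviation payoff $0k → loss $585.7k.
$82k: outcomes coincide → loss $0k.
$948.1k: outcomes coincide → loss $0k.
$515.8k: truthful payoff $383.6k, deviation payoff $0k → loss $383.6k.
Total loss = $585.7k + $383.6k = $969.3k.
Truthful bidding weakly dominates here: raising your bid can only win items priced above your value, and lowering it can only forfeit items priced below.

$969.3k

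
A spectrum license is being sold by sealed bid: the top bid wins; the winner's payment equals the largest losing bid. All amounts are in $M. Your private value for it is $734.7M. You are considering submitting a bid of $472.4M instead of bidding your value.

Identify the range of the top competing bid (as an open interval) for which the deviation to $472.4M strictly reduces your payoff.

If the competing bid is below $472.4M, both bids win at the same price — no difference.
If it is above $734.7M, both bids lose — no difference.
If it lies strictly between $472.4M and $734.7M, bidding your value wins at a price below your value (positive payoff) while bidding $472.4M loses (payoff 0).
So the deviation strictly hurts on the open interval ($472.4M, $734.7M).

($472.4M, $734.7M)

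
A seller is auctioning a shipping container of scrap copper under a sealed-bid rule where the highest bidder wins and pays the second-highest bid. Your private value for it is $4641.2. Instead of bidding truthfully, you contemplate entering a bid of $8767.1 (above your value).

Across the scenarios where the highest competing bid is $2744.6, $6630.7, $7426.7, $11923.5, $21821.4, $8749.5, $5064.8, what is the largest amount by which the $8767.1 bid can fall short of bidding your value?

$2744.6: same outcome either way → loss $0.
$6630.7: truthful gives $0, deviation gives −$1989.5 → loss $1989.5.
$7426.7: truthful gives $0, deviation gives −$2785.5 → loss $2785.5.
$11923.5: same outcome either way → loss $0.
$21821.4: same outcome either way → loss $0.
$8749.5: truthful gives $0, deviation gives −$4108.3 → loss $4108.3.
$5064.8: truthful gives $0, deviation gives −$423.6 → loss $423.6.
Maximum loss: $4108.3.

$4108.3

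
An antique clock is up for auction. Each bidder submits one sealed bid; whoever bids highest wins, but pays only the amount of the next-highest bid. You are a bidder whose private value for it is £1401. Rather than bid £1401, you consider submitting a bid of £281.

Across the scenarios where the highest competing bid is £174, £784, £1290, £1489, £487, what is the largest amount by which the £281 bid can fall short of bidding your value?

£914

£174: same outcome either way → loss £0.
£784: truthful gives £617, deviation gives £0 → loss £617.
£1290: truthful gives £111, deviation gives £0 → loss £111.
£1489: same outcome either way → loss £0.
£487: truthful gives £914, deviation gives £0 → loss £914.
Maximum loss: £914.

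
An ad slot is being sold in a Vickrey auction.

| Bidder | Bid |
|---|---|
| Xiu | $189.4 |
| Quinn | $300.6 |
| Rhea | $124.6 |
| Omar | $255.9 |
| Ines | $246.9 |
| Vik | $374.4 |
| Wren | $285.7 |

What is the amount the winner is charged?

Highest bid: Vik at $374.4, so Vik wins.
Second-highest bid: Quinn at $300.6 — that is the price the winner pays.

$300.6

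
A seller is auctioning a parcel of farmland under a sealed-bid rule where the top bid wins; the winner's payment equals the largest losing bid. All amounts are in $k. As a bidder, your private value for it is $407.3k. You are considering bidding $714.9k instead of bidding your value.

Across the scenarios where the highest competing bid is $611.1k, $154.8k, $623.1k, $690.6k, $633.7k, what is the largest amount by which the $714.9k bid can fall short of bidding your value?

$611.1k: truthful gives $0k, deviation gives −$203.8k → loss $203.8k.
$154.8k: same outcome either way → loss $0k.
$623.1k: truthful gives $0k, deviation gives −$215.8k → loss $215.8k.
$690.6k: truthful gives $0k, deviation gives −$283.3k → loss $283.3k.
$633.7k: truthful gives $0k, deviation gives −$226.4k → loss $226.4k.
Maximum loss: $283.3k.

$283.3k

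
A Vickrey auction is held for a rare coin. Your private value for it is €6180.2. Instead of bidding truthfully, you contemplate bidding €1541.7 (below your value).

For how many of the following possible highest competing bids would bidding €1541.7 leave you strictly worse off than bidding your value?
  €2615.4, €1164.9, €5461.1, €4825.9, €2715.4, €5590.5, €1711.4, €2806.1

The deviation hurts exactly when the highest competing bid lies strictly between €1541.7 and €6180.2 — underbidding then forfeits a profitable win.
€2615.4: inside the interval → strictly worse (loss €3564.8).
€1164.9: below both → same outcome either way.
€5461.1: inside the interval → strictly worse (loss €719.1).
€4825.9: inside the interval → strictly worse (loss €1354.3).
€2715.4: inside the interval → strictly worse (loss €3464.8).
€5590.5: inside the interval → strictly worse (loss €589.7).
€1711.4: inside the interval → strictly worse (loss €4468.8).
€2806.1: inside the interval → strictly worse (loss €3374.1).
Count: 7.

7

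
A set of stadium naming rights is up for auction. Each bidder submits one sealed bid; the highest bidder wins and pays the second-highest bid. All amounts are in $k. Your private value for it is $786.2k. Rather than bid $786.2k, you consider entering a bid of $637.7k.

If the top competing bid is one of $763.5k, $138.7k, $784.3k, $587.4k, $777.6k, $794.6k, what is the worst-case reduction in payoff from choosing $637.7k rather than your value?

$22.7k

$763.5k: truthful gives $22.7k, deviation gives $0k → loss $22.7k.
$138.7k: same outcome either way → loss $0k.
$784.3k: truthful gives $1.9k, deviation gives $0k → loss $1.9k.
$587.4k: same outcome either way → loss $0k.
$777.6k: truthful gives $8.6k, deviation gives $0k → loss $8.6k.
$794.6k: same outcome either way → loss $0k.
Maximum loss: $22.7k.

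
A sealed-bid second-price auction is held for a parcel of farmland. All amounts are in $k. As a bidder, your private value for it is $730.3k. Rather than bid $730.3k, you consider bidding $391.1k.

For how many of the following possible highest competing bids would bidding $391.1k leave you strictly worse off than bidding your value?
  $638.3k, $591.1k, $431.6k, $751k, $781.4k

The deviation hurts exactly when the highest competing bid lies strictly between $391.1k and $730.3k — underbidding then forfeits a profitable win.
$638.3k: inside the interval → strictly worse (loss $92k).
$591.1k: inside the interval → strictly worse (loss $139.2k).
$431.6k: inside the interval → strictly worse (loss $298.7k).
$751k: above both → same outcome either way.
$781.4k: above both → same outcome either way.
Count: 3.

3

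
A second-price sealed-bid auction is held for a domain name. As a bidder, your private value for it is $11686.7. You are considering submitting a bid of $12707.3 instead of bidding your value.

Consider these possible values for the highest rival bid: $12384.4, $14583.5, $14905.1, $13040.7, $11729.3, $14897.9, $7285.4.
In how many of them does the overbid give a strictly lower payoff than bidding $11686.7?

2

The deviation hurts exactly when the highest competing bid lies strictly between $11686.7 and $12707.3 — overbidding then wins at a price above your value.
$12384.4: inside the interval → strictly worse (loss $697.7).
$14583.5: above both → same outcome either way.
$14905.1: above both → same outcome either way.
$13040.7: above both → same outcome either way.
$11729.3: inside the interval → strictly worse (loss $42.6).
$14897.9: above both → same outcome either way.
$7285.4: below both → same outcome either way.
Count: 2.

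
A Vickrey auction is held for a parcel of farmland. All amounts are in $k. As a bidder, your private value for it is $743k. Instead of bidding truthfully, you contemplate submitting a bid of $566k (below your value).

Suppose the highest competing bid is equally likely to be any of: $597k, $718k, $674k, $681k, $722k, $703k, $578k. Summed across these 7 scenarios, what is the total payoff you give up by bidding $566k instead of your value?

$528k

The deviation costs you only when the competing bid falls strictly between $566k and $743k; elsewhere both bids give the same outcome.
$597k: truthful payoff $146k, deviation payoff $0k → loss $146k.
$718k: truthful payoff $25k, deviation payoff $0k → loss $25k.
$674k: truthful payoff $69k, deviation payoff $0k → loss $69k.
$681k: truthful payoff $62k, deviation payoff $0k → loss $62k.
$722k: truthful payoff $21k, deviation payoff $0k → loss $21k.
$703k: truthful payoff $40k, deviation payoff $0k → loss $40k.
$578k: truthful payoff $165k, deviation payoff $0k → loss $165k.
Total loss = $146k + $25k + $69k + $62k + $21k + $40k + $165k = $528k.
In a second-price auction your bid sets only whether you win, not what you pay, so bidding your true value is weakly dominant.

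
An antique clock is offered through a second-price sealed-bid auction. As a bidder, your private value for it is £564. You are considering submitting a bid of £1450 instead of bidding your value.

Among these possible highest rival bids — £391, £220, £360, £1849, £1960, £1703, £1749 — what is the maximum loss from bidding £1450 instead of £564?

£391: same outcome either way → loss £0.
£220: same outcome either way → loss £0.
£360: same outcome either way → loss £0.
£1849: same outcome either way → loss £0.
£1960: same outcome either way → loss £0.
£1703: same outcome either way → loss £0.
£1749: same outcome either way → loss £0.
Maximum loss: £0.

£0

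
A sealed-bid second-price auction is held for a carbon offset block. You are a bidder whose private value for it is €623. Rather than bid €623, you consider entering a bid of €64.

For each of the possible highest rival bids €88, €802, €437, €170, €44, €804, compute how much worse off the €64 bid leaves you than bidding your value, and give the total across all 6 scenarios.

€1174

The deviation costs you only when the competing bid falls strictly between €64 and €623; elsewhere both bids give the same outcome.
€88: truthful payoff €535, deviation payoff €0 → loss €535.
€802: outcomes coincide → loss €0.
€437: truthful payoff €186, deviation payoff €0 → loss €186.
€170: truthful payoff €453, deviation payoff €0 → loss €453.
€44: outcomes coincide → loss €0.
€804: outcomes coincide → loss €0.
Total loss = €535 + €186 + €453 = €1174.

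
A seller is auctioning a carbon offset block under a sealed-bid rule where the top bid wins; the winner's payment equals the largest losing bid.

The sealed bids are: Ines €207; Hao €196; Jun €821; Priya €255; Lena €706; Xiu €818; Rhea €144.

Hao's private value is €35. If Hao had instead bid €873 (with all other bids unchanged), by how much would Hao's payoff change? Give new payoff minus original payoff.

−€786

The highest bid among the other bidders is €821; Hao's bid doesn't change that.
Original bid €196: Hao is not highest (top rival bid is €821); payoff €0.
Alternative bid €873: Hao is highest, pays the top rival bid €821; payoff €35 − €821 = −€786.
Change in payoff = −€786 − (€0) = −€786.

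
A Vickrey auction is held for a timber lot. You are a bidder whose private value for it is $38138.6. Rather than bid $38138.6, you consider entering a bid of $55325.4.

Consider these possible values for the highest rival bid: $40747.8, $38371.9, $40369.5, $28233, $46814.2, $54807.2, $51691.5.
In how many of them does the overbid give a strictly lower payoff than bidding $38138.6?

The deviation hurts exactly when the highest competing bid lies strictly between $38138.6 and $55325.4 — overbidding then wins at a price above your value.
$40747.8: inside the interval → strictly worse (loss $2609.2).
$38371.9: inside the interval → strictly worse (loss $233.3).
$40369.5: inside the interval → strictly worse (loss $2230.9).
$28233: below both → same outcome either way.
$46814.2: inside the interval → strictly worse (loss $8675.6).
$54807.2: inside the interval → strictly worse (loss $16668.6).
$51691.5: inside the interval → strictly worse (loss $13552.9).
Count: 6.

6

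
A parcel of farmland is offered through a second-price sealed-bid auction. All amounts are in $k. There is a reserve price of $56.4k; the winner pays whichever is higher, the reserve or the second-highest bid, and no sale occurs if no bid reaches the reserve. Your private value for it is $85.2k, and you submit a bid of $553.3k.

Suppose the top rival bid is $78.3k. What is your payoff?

$6.9k

Your bid $553.3k is the highest and exceeds the reserve.
Price = max(second-highest bid, reserve) = max($78.3k, $56.4k) = $78.3k.
Payoff = $85.2k − $78.3k = $6.9k.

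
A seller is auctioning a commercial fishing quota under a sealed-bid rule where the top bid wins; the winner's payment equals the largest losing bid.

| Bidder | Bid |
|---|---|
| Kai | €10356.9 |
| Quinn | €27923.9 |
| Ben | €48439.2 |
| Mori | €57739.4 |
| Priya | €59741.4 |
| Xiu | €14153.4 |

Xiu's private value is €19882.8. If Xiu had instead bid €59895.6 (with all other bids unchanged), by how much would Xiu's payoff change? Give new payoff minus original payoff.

−€39858.6

The highest bid among the other bidders is €59741.4; Xiu's bid doesn't change that.
Original bid €14153.4: Xiu is not highest (top rival bid is €59741.4); payoff €0.
Alternative bid €59895.6: Xiu is highest, pays the top rival bid €59741.4; payoff €19882.8 − €59741.4 = −€39858.6.
Change in payoff = −€39858.6 − (€0) = −€39858.6.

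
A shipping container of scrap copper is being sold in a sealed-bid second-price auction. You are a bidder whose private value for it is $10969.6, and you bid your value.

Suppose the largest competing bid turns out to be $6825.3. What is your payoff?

$4144.3

Your bid $10969.6 exceeds the highest competing bid $6825.3, so you win.
In a second-price auction the winner pays the second-highest bid, $6825.3.
Payoff = value − price = $10969.6 − $6825.3 = $4144.3.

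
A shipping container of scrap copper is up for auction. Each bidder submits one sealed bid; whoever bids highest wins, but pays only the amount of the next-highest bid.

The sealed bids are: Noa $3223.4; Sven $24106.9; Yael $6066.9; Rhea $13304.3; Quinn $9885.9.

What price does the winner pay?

Highest bid: Sven at $24106.9, so Sven wins.
Second-highest bid: Rhea at $13304.3 — that is the price the winner pays.

$13304.3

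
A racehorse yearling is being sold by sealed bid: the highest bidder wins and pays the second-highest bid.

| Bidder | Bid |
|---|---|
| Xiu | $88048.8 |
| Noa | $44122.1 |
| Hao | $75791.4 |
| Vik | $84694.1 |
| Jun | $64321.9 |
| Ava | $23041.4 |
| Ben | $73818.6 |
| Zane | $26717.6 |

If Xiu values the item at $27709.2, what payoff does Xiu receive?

Highest bid: Xiu at $88048.8, so Xiu wins.
Second-highest bid: Vik at $84694.1 — that is the price the winner pays.
Xiu's payoff = value − price = $27709.2 − $84694.1 = −$56984.9.

−$56984.9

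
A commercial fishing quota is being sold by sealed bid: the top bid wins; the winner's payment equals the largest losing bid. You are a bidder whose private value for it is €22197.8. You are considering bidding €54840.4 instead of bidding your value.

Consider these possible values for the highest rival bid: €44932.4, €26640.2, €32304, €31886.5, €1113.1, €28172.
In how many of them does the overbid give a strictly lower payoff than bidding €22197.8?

The deviation hurts exactly when the highest competing bid lies strictly between €22197.8 and €54840.4 — overbidding then wins at a price above your value.
€44932.4: inside the interval → strictly worse (loss €22734.6).
€26640.2: inside the interval → strictly worse (loss €4442.4).
€32304: inside the interval → strictly worse (loss €10106.2).
€31886.5: inside the interval → strictly worse (loss €9688.7).
€1113.1: below both → same outcome either way.
€28172: inside the interval → strictly worse (loss €5974.2).
Count: 5.

5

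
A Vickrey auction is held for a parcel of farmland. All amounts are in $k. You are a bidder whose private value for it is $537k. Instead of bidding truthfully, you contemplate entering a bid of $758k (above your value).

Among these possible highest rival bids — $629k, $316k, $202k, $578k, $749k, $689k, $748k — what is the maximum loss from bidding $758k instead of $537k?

$629k: truthful gives $0k, deviation gives −$92k → loss $92k.
$316k: same outcome either way → loss $0k.
$202k: same outcome either way → loss $0k.
$578k: truthful gives $0k, deviation gives −$41k → loss $41k.
$749k: truthful gives $0k, deviation gives −$212k → loss $212k.
$689k: truthful gives $0k, deviation gives −$152k → loss $152k.
$748k: truthful gives $0k, deviation gives −$211k → loss $211k.
Maximum loss: $212k.

$212k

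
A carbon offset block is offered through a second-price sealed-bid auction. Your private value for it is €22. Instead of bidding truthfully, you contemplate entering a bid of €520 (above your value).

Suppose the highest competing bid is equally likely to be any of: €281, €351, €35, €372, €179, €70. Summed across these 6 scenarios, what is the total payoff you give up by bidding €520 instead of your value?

€1156

The deviation costs you only when the competing bid falls strictly between €22 and €520; elsewhere both bids give the same outcome.
€281: truthful payoff €0, deviation payoff −€259 → loss €259.
€351: truthful payoff €0, deviation payoff −€329 → loss €329.
€35: truthful payoff €0, deviation payoff −€13 → loss €13.
€372: truthful payoff €0, deviation payoff −€350 → loss €350.
€179: truthful payoff €0, deviation payoff −€157 → loss €157.
€70: truthful payoff €0, deviation payoff −€48 → loss €48.
Total loss = €259 + €329 + €13 + €350 + €157 + €48 = €1156.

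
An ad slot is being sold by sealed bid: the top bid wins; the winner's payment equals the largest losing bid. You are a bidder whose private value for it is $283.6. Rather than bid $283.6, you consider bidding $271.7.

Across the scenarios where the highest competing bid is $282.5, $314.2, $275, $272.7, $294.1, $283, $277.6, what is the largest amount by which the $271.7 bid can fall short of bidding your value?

$10.9

$282.5: truthful gives $1.1, deviation gives $0 → loss $1.1.
$314.2: same outcome either way → loss $0.
$275: truthful gives $8.6, deviation gives $0 → loss $8.6.
$272.7: truthful gives $10.9, deviation gives $0 → loss $10.9.
$294.1: same outcome either way → loss $0.
$283: truthful gives $0.6, deviation gives $0 → loss $0.6.
$277.6: truthful gives $6, deviation gives $0 → loss $6.
Maximum loss: $10.9.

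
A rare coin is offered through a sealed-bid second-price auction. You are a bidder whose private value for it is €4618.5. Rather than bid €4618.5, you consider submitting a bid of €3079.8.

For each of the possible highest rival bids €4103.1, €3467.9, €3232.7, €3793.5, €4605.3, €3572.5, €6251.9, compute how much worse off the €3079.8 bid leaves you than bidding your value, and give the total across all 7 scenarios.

€4936

The deviation costs you only when the competing bid falls strictly between €3079.8 and €4618.5; elsewhere both bids give the same outcome.
€4103.1: truthful payoff €515.4, deviation payoff €0 → loss €515.4.
€3467.9: truthful payoff €1150.6, deviation payoff €0 → loss €1150.6.
€3232.7: truthful payoff €1385.8, deviation payoff €0 → loss €1385.8.
€3793.5: truthful payoff €825, deviation payoff €0 → loss €825.
€4605.3: truthful payoff €13.2, deviation payoff €0 → loss €13.2.
€3572.5: truthful payoff €1046, deviation payoff €0 → loss €1046.
€6251.9: outcomes coincide → loss €0.
Total loss = €515.4 + €1150.6 + €1385.8 + €825 + €13.2 + €1046 = €4936.
Truthful bidding weakly dominates here: raising your bid can only win items priced above your value, and lowering it can only forfeit items priced below.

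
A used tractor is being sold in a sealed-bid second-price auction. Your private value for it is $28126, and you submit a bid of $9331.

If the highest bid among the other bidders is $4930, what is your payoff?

Your bid $9331 exceeds the highest competing bid $4930, so you win.
In a second-price auction the winner pays the second-highest bid, $4930.
Payoff = value − price = $28126 − $4930 = $23196.

$23196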